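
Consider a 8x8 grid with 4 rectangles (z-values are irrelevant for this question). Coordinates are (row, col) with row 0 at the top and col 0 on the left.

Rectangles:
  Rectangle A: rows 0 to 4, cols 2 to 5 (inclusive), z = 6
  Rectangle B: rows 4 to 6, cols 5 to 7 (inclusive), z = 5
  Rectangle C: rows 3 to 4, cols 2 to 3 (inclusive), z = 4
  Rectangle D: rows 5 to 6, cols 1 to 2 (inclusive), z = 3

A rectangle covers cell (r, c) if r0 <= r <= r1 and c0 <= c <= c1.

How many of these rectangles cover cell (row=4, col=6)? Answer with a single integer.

Check cell (4,6):
  A: rows 0-4 cols 2-5 -> outside (col miss)
  B: rows 4-6 cols 5-7 -> covers
  C: rows 3-4 cols 2-3 -> outside (col miss)
  D: rows 5-6 cols 1-2 -> outside (row miss)
Count covering = 1

Answer: 1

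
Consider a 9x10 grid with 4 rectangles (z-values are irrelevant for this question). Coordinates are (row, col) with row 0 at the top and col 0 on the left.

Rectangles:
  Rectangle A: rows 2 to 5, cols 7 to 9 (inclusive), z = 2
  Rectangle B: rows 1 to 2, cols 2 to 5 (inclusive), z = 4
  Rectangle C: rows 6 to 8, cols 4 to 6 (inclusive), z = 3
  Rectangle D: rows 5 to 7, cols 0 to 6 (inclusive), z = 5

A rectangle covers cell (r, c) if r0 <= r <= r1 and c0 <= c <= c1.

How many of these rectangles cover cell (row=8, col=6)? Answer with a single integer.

Check cell (8,6):
  A: rows 2-5 cols 7-9 -> outside (row miss)
  B: rows 1-2 cols 2-5 -> outside (row miss)
  C: rows 6-8 cols 4-6 -> covers
  D: rows 5-7 cols 0-6 -> outside (row miss)
Count covering = 1

Answer: 1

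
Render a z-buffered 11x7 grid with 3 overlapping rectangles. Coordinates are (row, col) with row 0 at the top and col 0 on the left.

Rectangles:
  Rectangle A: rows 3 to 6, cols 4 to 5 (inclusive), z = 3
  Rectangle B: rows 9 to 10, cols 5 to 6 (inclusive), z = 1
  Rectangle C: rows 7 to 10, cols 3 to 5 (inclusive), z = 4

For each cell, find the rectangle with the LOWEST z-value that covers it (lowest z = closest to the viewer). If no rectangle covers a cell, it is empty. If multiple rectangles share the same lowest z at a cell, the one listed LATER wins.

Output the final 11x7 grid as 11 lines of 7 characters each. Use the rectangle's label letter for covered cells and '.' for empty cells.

.......
.......
.......
....AA.
....AA.
....AA.
....AA.
...CCC.
...CCC.
...CCBB
...CCBB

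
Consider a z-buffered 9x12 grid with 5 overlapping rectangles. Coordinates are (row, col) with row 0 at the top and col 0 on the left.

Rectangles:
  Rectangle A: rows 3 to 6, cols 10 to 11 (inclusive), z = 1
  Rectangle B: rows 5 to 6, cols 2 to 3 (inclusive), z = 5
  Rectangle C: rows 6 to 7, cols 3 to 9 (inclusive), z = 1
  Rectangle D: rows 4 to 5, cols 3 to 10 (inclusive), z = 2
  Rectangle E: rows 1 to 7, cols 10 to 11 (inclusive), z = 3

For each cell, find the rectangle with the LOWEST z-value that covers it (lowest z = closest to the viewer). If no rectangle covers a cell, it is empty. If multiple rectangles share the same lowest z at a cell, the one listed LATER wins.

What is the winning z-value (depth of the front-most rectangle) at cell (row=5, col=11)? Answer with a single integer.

Answer: 1

Derivation:
Check cell (5,11):
  A: rows 3-6 cols 10-11 z=1 -> covers; best now A (z=1)
  B: rows 5-6 cols 2-3 -> outside (col miss)
  C: rows 6-7 cols 3-9 -> outside (row miss)
  D: rows 4-5 cols 3-10 -> outside (col miss)
  E: rows 1-7 cols 10-11 z=3 -> covers; best now A (z=1)
Winner: A at z=1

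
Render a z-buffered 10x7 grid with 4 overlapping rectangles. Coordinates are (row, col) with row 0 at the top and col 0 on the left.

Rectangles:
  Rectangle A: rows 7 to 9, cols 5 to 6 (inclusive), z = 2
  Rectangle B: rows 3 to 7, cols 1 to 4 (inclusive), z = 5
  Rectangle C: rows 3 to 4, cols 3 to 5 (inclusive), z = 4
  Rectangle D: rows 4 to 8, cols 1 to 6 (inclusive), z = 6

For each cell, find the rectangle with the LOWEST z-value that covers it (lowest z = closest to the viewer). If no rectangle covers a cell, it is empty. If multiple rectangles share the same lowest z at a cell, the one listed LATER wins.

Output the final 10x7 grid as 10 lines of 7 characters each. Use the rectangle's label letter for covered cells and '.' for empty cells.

.......
.......
.......
.BBCCC.
.BBCCCD
.BBBBDD
.BBBBDD
.BBBBAA
.DDDDAA
.....AA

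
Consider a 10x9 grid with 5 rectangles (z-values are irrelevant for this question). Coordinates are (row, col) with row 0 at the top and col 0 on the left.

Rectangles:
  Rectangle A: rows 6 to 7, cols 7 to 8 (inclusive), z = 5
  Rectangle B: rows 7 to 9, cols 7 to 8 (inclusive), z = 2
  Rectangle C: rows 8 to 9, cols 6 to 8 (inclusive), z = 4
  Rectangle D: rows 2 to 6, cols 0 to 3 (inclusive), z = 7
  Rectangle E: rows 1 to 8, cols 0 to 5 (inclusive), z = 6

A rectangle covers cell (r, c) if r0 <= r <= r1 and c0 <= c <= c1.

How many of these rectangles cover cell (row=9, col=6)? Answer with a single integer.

Answer: 1

Derivation:
Check cell (9,6):
  A: rows 6-7 cols 7-8 -> outside (row miss)
  B: rows 7-9 cols 7-8 -> outside (col miss)
  C: rows 8-9 cols 6-8 -> covers
  D: rows 2-6 cols 0-3 -> outside (row miss)
  E: rows 1-8 cols 0-5 -> outside (row miss)
Count covering = 1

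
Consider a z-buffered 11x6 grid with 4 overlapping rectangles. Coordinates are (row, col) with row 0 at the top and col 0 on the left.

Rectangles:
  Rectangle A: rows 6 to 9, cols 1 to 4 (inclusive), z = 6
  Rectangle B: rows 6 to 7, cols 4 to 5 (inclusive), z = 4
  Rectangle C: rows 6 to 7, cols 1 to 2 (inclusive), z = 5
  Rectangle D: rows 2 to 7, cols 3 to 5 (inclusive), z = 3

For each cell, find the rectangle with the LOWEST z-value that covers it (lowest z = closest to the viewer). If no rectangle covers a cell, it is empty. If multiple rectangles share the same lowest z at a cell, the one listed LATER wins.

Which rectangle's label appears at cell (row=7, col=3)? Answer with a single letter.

Answer: D

Derivation:
Check cell (7,3):
  A: rows 6-9 cols 1-4 z=6 -> covers; best now A (z=6)
  B: rows 6-7 cols 4-5 -> outside (col miss)
  C: rows 6-7 cols 1-2 -> outside (col miss)
  D: rows 2-7 cols 3-5 z=3 -> covers; best now D (z=3)
Winner: D at z=3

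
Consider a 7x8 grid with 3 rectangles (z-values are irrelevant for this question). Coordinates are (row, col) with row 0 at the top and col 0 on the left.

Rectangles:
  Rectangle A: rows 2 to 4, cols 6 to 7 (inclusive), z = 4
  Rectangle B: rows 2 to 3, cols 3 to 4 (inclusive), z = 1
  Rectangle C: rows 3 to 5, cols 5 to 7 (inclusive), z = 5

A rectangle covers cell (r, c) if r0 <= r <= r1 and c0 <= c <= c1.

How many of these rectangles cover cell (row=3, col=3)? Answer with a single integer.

Answer: 1

Derivation:
Check cell (3,3):
  A: rows 2-4 cols 6-7 -> outside (col miss)
  B: rows 2-3 cols 3-4 -> covers
  C: rows 3-5 cols 5-7 -> outside (col miss)
Count covering = 1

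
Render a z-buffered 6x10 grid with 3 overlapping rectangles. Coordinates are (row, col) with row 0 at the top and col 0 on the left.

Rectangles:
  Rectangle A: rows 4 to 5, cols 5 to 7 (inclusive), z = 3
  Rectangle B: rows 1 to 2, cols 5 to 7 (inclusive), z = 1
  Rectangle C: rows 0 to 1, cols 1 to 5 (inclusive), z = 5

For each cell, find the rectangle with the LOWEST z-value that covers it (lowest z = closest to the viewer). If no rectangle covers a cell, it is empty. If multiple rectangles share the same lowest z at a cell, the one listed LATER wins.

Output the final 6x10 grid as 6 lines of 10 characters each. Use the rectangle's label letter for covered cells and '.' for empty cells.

.CCCCC....
.CCCCBBB..
.....BBB..
..........
.....AAA..
.....AAA..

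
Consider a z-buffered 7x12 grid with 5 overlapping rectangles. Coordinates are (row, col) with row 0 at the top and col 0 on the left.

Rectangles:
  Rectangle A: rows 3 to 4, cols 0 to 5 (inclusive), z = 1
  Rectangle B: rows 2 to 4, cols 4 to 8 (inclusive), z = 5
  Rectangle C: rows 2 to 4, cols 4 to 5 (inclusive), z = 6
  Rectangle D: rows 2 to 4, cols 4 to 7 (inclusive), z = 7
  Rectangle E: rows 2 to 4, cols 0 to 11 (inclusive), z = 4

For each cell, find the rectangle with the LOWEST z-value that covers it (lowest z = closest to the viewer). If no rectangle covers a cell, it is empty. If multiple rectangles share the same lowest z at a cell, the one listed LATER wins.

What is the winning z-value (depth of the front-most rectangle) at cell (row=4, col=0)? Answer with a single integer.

Answer: 1

Derivation:
Check cell (4,0):
  A: rows 3-4 cols 0-5 z=1 -> covers; best now A (z=1)
  B: rows 2-4 cols 4-8 -> outside (col miss)
  C: rows 2-4 cols 4-5 -> outside (col miss)
  D: rows 2-4 cols 4-7 -> outside (col miss)
  E: rows 2-4 cols 0-11 z=4 -> covers; best now A (z=1)
Winner: A at z=1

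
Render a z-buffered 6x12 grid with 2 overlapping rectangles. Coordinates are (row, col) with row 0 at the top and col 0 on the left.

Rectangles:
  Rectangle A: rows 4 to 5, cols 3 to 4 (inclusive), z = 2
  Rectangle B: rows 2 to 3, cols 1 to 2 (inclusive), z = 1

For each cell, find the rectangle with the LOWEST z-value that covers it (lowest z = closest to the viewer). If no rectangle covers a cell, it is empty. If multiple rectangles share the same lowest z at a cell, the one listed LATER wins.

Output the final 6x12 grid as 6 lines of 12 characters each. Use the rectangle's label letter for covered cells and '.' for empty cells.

............
............
.BB.........
.BB.........
...AA.......
...AA.......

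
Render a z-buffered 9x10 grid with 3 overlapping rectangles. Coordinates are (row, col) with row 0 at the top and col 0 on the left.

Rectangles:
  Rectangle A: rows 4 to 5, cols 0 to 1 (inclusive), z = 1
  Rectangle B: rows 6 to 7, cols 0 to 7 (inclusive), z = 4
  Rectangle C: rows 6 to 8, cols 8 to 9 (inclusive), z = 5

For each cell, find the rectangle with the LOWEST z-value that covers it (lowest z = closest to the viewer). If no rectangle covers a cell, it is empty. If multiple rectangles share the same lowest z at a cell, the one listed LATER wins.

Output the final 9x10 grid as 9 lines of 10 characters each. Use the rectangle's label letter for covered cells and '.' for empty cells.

..........
..........
..........
..........
AA........
AA........
BBBBBBBBCC
BBBBBBBBCC
........CC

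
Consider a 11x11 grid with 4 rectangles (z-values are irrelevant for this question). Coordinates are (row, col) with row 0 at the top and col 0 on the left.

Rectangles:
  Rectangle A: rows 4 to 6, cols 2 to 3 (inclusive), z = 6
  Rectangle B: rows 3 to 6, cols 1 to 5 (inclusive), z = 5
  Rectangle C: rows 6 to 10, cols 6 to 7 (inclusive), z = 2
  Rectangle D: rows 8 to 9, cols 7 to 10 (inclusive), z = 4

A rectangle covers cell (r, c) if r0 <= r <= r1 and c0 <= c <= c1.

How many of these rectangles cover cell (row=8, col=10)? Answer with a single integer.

Answer: 1

Derivation:
Check cell (8,10):
  A: rows 4-6 cols 2-3 -> outside (row miss)
  B: rows 3-6 cols 1-5 -> outside (row miss)
  C: rows 6-10 cols 6-7 -> outside (col miss)
  D: rows 8-9 cols 7-10 -> covers
Count covering = 1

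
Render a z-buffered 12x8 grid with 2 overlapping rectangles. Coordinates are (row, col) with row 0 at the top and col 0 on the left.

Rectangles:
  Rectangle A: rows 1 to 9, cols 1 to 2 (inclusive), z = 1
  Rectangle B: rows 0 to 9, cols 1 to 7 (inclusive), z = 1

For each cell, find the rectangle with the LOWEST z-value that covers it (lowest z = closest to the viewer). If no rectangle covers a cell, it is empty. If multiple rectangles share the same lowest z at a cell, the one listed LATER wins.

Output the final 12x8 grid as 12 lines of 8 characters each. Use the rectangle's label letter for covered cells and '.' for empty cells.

.BBBBBBB
.BBBBBBB
.BBBBBBB
.BBBBBBB
.BBBBBBB
.BBBBBBB
.BBBBBBB
.BBBBBBB
.BBBBBBB
.BBBBBBB
........
........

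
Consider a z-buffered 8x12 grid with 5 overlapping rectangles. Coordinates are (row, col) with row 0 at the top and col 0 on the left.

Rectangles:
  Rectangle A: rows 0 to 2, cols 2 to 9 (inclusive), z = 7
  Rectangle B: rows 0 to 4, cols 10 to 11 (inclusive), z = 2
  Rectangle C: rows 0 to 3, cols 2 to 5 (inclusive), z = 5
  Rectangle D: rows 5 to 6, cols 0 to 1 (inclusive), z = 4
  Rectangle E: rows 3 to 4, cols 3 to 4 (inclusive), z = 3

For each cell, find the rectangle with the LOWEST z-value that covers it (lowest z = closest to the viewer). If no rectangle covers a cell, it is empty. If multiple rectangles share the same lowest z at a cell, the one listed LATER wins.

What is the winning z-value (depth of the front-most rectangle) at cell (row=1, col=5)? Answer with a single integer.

Answer: 5

Derivation:
Check cell (1,5):
  A: rows 0-2 cols 2-9 z=7 -> covers; best now A (z=7)
  B: rows 0-4 cols 10-11 -> outside (col miss)
  C: rows 0-3 cols 2-5 z=5 -> covers; best now C (z=5)
  D: rows 5-6 cols 0-1 -> outside (row miss)
  E: rows 3-4 cols 3-4 -> outside (row miss)
Winner: C at z=5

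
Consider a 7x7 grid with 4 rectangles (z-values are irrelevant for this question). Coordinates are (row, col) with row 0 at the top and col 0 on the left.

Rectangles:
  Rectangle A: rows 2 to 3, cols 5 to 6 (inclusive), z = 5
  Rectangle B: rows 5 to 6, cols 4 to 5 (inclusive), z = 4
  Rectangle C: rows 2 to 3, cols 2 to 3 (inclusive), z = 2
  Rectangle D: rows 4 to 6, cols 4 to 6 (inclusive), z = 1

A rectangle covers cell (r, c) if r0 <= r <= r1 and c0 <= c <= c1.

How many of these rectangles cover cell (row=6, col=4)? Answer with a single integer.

Check cell (6,4):
  A: rows 2-3 cols 5-6 -> outside (row miss)
  B: rows 5-6 cols 4-5 -> covers
  C: rows 2-3 cols 2-3 -> outside (row miss)
  D: rows 4-6 cols 4-6 -> covers
Count covering = 2

Answer: 2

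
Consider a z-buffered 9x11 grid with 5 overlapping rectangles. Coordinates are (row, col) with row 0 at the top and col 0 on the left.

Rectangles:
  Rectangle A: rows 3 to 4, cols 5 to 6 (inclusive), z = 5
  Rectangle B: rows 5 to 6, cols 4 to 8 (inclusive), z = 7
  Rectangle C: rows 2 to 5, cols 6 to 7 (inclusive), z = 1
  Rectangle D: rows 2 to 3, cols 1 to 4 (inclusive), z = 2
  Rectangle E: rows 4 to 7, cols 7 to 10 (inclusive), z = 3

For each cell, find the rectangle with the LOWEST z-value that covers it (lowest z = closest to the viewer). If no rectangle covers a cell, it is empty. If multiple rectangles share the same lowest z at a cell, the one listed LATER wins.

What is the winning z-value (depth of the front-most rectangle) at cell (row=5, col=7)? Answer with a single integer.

Check cell (5,7):
  A: rows 3-4 cols 5-6 -> outside (row miss)
  B: rows 5-6 cols 4-8 z=7 -> covers; best now B (z=7)
  C: rows 2-5 cols 6-7 z=1 -> covers; best now C (z=1)
  D: rows 2-3 cols 1-4 -> outside (row miss)
  E: rows 4-7 cols 7-10 z=3 -> covers; best now C (z=1)
Winner: C at z=1

Answer: 1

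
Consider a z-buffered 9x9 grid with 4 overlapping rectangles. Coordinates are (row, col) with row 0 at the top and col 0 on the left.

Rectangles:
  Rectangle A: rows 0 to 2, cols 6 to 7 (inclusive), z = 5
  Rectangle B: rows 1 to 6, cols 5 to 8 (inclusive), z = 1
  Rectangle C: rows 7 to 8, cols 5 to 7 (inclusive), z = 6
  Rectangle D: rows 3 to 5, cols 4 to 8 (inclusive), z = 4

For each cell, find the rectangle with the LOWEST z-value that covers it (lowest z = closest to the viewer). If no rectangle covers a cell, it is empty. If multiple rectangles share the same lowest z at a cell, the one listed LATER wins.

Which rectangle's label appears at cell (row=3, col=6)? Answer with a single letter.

Check cell (3,6):
  A: rows 0-2 cols 6-7 -> outside (row miss)
  B: rows 1-6 cols 5-8 z=1 -> covers; best now B (z=1)
  C: rows 7-8 cols 5-7 -> outside (row miss)
  D: rows 3-5 cols 4-8 z=4 -> covers; best now B (z=1)
Winner: B at z=1

Answer: B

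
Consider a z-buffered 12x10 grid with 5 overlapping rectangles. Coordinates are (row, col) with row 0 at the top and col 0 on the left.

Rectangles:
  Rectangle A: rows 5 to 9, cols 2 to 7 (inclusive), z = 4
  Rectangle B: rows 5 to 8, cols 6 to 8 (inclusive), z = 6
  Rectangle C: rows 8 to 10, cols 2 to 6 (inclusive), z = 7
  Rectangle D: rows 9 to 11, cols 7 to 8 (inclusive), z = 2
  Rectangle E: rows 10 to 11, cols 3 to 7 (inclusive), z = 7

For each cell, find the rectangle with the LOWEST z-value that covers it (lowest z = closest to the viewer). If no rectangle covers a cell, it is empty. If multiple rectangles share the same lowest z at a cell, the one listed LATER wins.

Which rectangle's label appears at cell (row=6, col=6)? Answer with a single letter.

Answer: A

Derivation:
Check cell (6,6):
  A: rows 5-9 cols 2-7 z=4 -> covers; best now A (z=4)
  B: rows 5-8 cols 6-8 z=6 -> covers; best now A (z=4)
  C: rows 8-10 cols 2-6 -> outside (row miss)
  D: rows 9-11 cols 7-8 -> outside (row miss)
  E: rows 10-11 cols 3-7 -> outside (row miss)
Winner: A at z=4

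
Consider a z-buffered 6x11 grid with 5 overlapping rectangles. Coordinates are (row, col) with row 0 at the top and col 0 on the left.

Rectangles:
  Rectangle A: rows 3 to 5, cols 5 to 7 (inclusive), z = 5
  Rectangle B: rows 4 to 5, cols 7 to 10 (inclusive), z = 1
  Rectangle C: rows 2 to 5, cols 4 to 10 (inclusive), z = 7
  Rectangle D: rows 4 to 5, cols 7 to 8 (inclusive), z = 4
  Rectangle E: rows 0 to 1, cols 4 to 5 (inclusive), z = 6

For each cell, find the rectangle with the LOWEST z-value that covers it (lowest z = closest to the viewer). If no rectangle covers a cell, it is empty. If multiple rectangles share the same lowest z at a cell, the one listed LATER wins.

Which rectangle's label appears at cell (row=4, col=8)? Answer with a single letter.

Check cell (4,8):
  A: rows 3-5 cols 5-7 -> outside (col miss)
  B: rows 4-5 cols 7-10 z=1 -> covers; best now B (z=1)
  C: rows 2-5 cols 4-10 z=7 -> covers; best now B (z=1)
  D: rows 4-5 cols 7-8 z=4 -> covers; best now B (z=1)
  E: rows 0-1 cols 4-5 -> outside (row miss)
Winner: B at z=1

Answer: B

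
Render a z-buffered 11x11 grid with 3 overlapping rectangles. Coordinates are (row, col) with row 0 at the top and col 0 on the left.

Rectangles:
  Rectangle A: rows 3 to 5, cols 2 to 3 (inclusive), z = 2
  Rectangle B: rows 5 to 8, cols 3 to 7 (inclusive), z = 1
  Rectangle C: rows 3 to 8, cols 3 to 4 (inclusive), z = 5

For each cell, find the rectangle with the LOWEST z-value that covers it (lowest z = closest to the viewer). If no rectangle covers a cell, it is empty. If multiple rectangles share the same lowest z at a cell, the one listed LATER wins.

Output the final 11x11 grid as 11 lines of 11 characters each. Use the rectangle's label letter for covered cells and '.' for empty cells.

...........
...........
...........
..AAC......
..AAC......
..ABBBBB...
...BBBBB...
...BBBBB...
...BBBBB...
...........
...........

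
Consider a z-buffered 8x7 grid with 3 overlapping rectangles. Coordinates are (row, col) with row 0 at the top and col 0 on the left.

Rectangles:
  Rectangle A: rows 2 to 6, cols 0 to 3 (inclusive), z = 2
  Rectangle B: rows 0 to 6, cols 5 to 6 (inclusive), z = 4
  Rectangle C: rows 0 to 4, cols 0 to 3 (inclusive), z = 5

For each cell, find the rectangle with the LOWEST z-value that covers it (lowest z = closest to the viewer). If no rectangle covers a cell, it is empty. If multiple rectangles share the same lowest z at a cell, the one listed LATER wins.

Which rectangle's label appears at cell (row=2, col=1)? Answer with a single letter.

Check cell (2,1):
  A: rows 2-6 cols 0-3 z=2 -> covers; best now A (z=2)
  B: rows 0-6 cols 5-6 -> outside (col miss)
  C: rows 0-4 cols 0-3 z=5 -> covers; best now A (z=2)
Winner: A at z=2

Answer: A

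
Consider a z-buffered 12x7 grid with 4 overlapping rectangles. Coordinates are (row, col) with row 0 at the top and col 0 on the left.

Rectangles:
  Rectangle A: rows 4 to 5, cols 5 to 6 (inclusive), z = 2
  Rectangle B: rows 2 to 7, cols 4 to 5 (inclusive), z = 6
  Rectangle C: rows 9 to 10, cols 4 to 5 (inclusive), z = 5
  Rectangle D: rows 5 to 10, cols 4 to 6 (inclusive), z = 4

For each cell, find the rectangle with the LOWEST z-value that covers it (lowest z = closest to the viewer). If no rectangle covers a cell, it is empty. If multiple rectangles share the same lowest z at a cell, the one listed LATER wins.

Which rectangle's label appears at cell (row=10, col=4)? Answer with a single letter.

Answer: D

Derivation:
Check cell (10,4):
  A: rows 4-5 cols 5-6 -> outside (row miss)
  B: rows 2-7 cols 4-5 -> outside (row miss)
  C: rows 9-10 cols 4-5 z=5 -> covers; best now C (z=5)
  D: rows 5-10 cols 4-6 z=4 -> covers; best now D (z=4)
Winner: D at z=4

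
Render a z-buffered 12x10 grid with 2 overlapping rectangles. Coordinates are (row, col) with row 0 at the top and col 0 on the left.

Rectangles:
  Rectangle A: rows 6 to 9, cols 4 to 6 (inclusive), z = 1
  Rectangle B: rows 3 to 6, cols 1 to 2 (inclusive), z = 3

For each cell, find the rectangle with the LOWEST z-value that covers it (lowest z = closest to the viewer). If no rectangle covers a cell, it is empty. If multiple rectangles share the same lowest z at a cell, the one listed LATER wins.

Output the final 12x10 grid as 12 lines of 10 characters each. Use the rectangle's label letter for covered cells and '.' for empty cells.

..........
..........
..........
.BB.......
.BB.......
.BB.......
.BB.AAA...
....AAA...
....AAA...
....AAA...
..........
..........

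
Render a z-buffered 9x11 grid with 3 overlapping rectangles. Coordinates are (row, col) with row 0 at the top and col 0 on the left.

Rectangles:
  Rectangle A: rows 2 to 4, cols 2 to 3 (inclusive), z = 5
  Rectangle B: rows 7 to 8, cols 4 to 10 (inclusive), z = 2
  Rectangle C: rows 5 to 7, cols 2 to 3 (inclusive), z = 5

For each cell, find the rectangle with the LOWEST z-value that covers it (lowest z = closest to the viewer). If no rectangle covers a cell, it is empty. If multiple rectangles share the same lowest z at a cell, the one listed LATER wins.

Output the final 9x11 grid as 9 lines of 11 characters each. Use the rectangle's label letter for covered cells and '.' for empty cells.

...........
...........
..AA.......
..AA.......
..AA.......
..CC.......
..CC.......
..CCBBBBBBB
....BBBBBBB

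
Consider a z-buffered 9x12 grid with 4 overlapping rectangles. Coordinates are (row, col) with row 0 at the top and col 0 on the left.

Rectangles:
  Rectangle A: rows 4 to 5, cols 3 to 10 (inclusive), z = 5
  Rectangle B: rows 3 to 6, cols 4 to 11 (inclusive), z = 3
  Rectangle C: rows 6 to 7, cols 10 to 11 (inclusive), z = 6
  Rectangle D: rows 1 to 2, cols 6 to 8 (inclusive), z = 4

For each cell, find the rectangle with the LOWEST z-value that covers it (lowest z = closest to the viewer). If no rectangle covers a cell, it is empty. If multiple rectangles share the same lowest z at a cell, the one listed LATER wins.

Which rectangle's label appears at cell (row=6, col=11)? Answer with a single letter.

Answer: B

Derivation:
Check cell (6,11):
  A: rows 4-5 cols 3-10 -> outside (row miss)
  B: rows 3-6 cols 4-11 z=3 -> covers; best now B (z=3)
  C: rows 6-7 cols 10-11 z=6 -> covers; best now B (z=3)
  D: rows 1-2 cols 6-8 -> outside (row miss)
Winner: B at z=3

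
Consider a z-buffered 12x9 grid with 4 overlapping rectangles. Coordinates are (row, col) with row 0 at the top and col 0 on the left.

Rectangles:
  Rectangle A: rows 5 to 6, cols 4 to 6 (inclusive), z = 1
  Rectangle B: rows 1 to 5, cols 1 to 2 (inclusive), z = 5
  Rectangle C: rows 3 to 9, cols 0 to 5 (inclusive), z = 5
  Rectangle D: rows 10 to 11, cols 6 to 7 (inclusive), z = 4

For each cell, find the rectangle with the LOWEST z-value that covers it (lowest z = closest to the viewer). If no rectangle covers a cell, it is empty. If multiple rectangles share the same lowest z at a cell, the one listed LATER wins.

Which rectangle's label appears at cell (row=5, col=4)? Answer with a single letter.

Answer: A

Derivation:
Check cell (5,4):
  A: rows 5-6 cols 4-6 z=1 -> covers; best now A (z=1)
  B: rows 1-5 cols 1-2 -> outside (col miss)
  C: rows 3-9 cols 0-5 z=5 -> covers; best now A (z=1)
  D: rows 10-11 cols 6-7 -> outside (row miss)
Winner: A at z=1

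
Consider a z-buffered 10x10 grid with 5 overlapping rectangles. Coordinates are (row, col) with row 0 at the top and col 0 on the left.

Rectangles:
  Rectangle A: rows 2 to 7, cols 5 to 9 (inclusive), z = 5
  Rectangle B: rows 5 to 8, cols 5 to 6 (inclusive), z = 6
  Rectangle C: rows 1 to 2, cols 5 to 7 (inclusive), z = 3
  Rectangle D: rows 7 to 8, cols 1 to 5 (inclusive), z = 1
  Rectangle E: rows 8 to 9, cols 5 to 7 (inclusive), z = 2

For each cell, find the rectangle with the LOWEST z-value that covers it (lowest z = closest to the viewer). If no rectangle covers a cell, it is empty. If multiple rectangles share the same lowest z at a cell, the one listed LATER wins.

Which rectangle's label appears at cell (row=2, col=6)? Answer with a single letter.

Answer: C

Derivation:
Check cell (2,6):
  A: rows 2-7 cols 5-9 z=5 -> covers; best now A (z=5)
  B: rows 5-8 cols 5-6 -> outside (row miss)
  C: rows 1-2 cols 5-7 z=3 -> covers; best now C (z=3)
  D: rows 7-8 cols 1-5 -> outside (row miss)
  E: rows 8-9 cols 5-7 -> outside (row miss)
Winner: C at z=3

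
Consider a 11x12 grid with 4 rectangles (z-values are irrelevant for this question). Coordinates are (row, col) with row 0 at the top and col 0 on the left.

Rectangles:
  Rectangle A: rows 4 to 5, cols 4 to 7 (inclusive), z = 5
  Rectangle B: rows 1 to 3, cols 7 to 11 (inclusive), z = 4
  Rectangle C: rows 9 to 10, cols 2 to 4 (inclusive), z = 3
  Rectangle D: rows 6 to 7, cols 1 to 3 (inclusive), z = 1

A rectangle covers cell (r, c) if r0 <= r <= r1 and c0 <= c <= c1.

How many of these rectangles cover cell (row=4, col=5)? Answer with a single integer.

Check cell (4,5):
  A: rows 4-5 cols 4-7 -> covers
  B: rows 1-3 cols 7-11 -> outside (row miss)
  C: rows 9-10 cols 2-4 -> outside (row miss)
  D: rows 6-7 cols 1-3 -> outside (row miss)
Count covering = 1

Answer: 1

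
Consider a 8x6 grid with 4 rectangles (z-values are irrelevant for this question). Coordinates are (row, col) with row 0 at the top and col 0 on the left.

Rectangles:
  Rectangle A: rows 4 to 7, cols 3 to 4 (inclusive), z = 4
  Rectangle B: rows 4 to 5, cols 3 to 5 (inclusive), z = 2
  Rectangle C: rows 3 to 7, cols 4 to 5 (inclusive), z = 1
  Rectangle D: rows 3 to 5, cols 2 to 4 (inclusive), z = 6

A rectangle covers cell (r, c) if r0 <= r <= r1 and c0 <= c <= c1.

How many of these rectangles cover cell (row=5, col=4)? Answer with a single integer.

Answer: 4

Derivation:
Check cell (5,4):
  A: rows 4-7 cols 3-4 -> covers
  B: rows 4-5 cols 3-5 -> covers
  C: rows 3-7 cols 4-5 -> covers
  D: rows 3-5 cols 2-4 -> covers
Count covering = 4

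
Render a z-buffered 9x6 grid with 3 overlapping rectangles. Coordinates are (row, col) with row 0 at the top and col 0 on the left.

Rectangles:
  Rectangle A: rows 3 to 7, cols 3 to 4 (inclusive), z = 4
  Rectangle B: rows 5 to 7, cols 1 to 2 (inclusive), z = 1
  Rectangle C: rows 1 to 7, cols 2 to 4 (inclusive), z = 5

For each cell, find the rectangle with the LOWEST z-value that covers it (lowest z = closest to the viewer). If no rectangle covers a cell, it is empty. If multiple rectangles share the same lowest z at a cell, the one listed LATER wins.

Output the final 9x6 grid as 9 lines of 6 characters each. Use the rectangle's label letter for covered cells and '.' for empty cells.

......
..CCC.
..CCC.
..CAA.
..CAA.
.BBAA.
.BBAA.
.BBAA.
......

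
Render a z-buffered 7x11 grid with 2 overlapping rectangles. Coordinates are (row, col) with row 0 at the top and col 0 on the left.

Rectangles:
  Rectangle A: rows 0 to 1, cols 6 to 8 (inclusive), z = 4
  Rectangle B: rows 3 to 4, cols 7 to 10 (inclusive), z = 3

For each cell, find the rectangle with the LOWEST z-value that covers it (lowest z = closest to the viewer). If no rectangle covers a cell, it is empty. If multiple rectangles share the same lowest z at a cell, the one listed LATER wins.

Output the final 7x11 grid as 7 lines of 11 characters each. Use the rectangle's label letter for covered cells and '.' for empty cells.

......AAA..
......AAA..
...........
.......BBBB
.......BBBB
...........
...........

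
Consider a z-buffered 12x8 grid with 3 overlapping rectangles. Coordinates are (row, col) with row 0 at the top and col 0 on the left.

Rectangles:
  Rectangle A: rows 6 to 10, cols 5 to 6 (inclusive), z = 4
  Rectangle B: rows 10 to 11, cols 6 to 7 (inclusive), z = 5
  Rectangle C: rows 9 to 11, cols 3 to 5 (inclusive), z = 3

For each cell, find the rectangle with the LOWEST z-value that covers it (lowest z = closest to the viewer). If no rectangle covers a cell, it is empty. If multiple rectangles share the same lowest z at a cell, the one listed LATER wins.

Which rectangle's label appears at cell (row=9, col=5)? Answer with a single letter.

Check cell (9,5):
  A: rows 6-10 cols 5-6 z=4 -> covers; best now A (z=4)
  B: rows 10-11 cols 6-7 -> outside (row miss)
  C: rows 9-11 cols 3-5 z=3 -> covers; best now C (z=3)
Winner: C at z=3

Answer: C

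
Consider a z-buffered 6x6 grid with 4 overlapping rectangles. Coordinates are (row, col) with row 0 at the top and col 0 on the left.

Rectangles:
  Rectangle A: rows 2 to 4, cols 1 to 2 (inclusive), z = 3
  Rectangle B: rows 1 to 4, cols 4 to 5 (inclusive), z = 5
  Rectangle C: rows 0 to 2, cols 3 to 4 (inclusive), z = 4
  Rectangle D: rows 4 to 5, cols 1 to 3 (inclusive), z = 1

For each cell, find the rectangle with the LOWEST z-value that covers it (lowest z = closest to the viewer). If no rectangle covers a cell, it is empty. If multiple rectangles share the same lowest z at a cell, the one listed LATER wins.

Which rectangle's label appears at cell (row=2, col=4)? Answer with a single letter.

Answer: C

Derivation:
Check cell (2,4):
  A: rows 2-4 cols 1-2 -> outside (col miss)
  B: rows 1-4 cols 4-5 z=5 -> covers; best now B (z=5)
  C: rows 0-2 cols 3-4 z=4 -> covers; best now C (z=4)
  D: rows 4-5 cols 1-3 -> outside (row miss)
Winner: C at z=4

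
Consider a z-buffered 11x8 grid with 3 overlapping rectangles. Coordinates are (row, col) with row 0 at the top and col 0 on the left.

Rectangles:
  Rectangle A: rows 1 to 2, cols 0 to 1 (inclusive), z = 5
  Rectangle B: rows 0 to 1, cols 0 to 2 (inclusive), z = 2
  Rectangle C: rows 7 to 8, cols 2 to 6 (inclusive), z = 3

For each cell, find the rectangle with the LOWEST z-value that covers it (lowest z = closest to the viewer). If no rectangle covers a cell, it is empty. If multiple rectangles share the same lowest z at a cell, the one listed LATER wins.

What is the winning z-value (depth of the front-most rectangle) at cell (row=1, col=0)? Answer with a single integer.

Answer: 2

Derivation:
Check cell (1,0):
  A: rows 1-2 cols 0-1 z=5 -> covers; best now A (z=5)
  B: rows 0-1 cols 0-2 z=2 -> covers; best now B (z=2)
  C: rows 7-8 cols 2-6 -> outside (row miss)
Winner: B at z=2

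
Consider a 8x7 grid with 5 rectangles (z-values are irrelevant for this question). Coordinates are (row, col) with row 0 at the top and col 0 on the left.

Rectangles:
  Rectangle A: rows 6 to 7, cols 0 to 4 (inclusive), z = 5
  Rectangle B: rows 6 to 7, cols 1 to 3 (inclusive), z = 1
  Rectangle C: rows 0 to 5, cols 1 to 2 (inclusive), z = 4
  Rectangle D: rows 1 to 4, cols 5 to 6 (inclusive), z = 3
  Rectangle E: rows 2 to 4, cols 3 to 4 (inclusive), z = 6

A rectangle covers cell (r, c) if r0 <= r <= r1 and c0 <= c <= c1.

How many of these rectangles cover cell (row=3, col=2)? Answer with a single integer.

Answer: 1

Derivation:
Check cell (3,2):
  A: rows 6-7 cols 0-4 -> outside (row miss)
  B: rows 6-7 cols 1-3 -> outside (row miss)
  C: rows 0-5 cols 1-2 -> covers
  D: rows 1-4 cols 5-6 -> outside (col miss)
  E: rows 2-4 cols 3-4 -> outside (col miss)
Count covering = 1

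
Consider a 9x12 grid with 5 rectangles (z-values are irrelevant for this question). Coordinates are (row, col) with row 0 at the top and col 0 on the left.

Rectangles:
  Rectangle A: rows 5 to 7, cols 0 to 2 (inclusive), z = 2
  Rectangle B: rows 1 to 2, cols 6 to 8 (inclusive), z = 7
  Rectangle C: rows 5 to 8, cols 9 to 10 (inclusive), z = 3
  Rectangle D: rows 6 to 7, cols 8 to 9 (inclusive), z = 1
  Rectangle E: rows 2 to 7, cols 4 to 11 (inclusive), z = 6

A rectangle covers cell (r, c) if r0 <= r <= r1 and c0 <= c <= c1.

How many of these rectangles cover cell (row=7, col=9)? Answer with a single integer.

Answer: 3

Derivation:
Check cell (7,9):
  A: rows 5-7 cols 0-2 -> outside (col miss)
  B: rows 1-2 cols 6-8 -> outside (row miss)
  C: rows 5-8 cols 9-10 -> covers
  D: rows 6-7 cols 8-9 -> covers
  E: rows 2-7 cols 4-11 -> covers
Count covering = 3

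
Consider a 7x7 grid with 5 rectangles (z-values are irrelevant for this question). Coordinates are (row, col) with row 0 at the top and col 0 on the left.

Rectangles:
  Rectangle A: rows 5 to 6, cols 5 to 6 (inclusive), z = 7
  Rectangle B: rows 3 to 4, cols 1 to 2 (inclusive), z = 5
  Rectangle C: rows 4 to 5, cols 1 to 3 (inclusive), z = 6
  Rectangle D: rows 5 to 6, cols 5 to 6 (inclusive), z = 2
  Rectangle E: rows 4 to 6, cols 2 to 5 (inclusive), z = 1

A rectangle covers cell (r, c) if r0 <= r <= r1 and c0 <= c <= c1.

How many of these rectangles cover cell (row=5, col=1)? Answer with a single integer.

Check cell (5,1):
  A: rows 5-6 cols 5-6 -> outside (col miss)
  B: rows 3-4 cols 1-2 -> outside (row miss)
  C: rows 4-5 cols 1-3 -> covers
  D: rows 5-6 cols 5-6 -> outside (col miss)
  E: rows 4-6 cols 2-5 -> outside (col miss)
Count covering = 1

Answer: 1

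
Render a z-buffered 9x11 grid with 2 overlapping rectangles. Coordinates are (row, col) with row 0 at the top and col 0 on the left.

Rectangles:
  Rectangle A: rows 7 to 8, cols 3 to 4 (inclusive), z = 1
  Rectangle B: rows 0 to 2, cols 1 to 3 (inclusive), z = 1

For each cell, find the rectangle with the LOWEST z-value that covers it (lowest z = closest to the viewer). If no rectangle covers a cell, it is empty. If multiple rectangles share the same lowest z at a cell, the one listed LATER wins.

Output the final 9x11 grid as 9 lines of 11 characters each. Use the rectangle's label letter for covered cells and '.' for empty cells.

.BBB.......
.BBB.......
.BBB.......
...........
...........
...........
...........
...AA......
...AA......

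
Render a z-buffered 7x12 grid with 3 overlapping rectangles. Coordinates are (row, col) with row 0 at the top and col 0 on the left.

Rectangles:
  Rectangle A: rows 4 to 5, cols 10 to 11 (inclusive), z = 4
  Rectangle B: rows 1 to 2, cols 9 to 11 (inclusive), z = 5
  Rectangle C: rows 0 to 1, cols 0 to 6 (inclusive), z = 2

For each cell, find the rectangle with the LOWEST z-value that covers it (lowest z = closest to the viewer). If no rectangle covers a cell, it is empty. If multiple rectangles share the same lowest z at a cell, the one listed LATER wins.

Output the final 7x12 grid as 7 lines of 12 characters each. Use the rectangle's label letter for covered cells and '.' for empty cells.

CCCCCCC.....
CCCCCCC..BBB
.........BBB
............
..........AA
..........AA
............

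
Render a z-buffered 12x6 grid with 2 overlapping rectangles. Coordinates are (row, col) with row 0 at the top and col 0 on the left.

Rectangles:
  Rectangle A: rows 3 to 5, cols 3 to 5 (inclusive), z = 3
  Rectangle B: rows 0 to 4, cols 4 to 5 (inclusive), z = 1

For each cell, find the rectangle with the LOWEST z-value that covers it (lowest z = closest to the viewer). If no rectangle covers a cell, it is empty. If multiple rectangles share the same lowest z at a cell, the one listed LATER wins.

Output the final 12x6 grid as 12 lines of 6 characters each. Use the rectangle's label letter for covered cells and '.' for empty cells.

....BB
....BB
....BB
...ABB
...ABB
...AAA
......
......
......
......
......
......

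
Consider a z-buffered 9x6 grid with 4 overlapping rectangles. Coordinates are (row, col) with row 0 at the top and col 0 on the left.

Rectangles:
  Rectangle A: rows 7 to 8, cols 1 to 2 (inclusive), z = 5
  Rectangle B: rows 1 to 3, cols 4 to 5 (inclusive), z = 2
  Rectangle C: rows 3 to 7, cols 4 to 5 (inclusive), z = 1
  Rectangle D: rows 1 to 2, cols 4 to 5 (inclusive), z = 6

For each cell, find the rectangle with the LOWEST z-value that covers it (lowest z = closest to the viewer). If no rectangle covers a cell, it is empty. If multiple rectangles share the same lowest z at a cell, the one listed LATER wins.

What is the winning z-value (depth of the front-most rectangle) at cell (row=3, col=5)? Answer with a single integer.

Check cell (3,5):
  A: rows 7-8 cols 1-2 -> outside (row miss)
  B: rows 1-3 cols 4-5 z=2 -> covers; best now B (z=2)
  C: rows 3-7 cols 4-5 z=1 -> covers; best now C (z=1)
  D: rows 1-2 cols 4-5 -> outside (row miss)
Winner: C at z=1

Answer: 1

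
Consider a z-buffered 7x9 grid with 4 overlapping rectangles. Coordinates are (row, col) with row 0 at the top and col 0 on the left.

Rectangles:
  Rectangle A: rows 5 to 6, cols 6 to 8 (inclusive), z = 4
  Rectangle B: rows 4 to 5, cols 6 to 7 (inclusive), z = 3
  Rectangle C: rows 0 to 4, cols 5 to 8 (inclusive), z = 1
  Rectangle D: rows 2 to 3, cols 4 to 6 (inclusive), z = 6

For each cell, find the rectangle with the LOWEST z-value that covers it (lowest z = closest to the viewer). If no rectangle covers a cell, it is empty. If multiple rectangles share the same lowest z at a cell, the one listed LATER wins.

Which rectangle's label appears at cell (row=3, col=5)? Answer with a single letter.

Check cell (3,5):
  A: rows 5-6 cols 6-8 -> outside (row miss)
  B: rows 4-5 cols 6-7 -> outside (row miss)
  C: rows 0-4 cols 5-8 z=1 -> covers; best now C (z=1)
  D: rows 2-3 cols 4-6 z=6 -> covers; best now C (z=1)
Winner: C at z=1

Answer: C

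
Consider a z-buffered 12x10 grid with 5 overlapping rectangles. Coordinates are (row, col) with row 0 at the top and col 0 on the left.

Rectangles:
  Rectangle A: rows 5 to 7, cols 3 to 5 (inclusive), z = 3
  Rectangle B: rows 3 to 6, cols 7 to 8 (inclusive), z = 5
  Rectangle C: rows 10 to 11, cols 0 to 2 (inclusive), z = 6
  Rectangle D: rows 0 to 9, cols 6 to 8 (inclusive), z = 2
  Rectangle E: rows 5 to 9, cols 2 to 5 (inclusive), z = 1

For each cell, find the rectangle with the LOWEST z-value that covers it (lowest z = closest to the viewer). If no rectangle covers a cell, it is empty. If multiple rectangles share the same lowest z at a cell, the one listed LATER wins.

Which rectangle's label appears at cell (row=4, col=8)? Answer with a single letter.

Check cell (4,8):
  A: rows 5-7 cols 3-5 -> outside (row miss)
  B: rows 3-6 cols 7-8 z=5 -> covers; best now B (z=5)
  C: rows 10-11 cols 0-2 -> outside (row miss)
  D: rows 0-9 cols 6-8 z=2 -> covers; best now D (z=2)
  E: rows 5-9 cols 2-5 -> outside (row miss)
Winner: D at z=2

Answer: D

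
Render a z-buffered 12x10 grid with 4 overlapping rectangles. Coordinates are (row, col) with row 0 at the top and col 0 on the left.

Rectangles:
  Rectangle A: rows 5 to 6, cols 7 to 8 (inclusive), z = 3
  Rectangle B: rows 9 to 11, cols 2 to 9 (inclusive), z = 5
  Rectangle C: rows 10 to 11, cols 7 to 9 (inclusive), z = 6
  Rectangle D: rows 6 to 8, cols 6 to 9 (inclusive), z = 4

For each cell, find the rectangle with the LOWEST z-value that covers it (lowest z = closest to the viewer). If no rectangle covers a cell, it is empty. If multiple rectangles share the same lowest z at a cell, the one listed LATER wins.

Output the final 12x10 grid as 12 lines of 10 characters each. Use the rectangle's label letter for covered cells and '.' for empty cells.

..........
..........
..........
..........
..........
.......AA.
......DAAD
......DDDD
......DDDD
..BBBBBBBB
..BBBBBBBB
..BBBBBBBB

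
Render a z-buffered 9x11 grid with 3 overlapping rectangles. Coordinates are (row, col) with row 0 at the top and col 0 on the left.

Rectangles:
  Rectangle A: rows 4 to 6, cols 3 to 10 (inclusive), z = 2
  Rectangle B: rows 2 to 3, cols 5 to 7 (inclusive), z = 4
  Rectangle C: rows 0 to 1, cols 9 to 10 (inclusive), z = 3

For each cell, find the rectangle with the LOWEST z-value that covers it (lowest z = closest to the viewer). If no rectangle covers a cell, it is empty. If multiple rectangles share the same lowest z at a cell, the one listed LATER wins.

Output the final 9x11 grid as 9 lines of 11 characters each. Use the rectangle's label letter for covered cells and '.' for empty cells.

.........CC
.........CC
.....BBB...
.....BBB...
...AAAAAAAA
...AAAAAAAA
...AAAAAAAA
...........
...........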